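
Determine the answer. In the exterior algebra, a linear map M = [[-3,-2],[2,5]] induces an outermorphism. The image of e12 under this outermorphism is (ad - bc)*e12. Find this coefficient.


The outermorphism of a linear map f sends e1^e2 to f(e1)^f(e2).
f(e1) = -3*e1 + 2*e2
f(e2) = -2*e1 + 5*e2
f(e1) ^ f(e2) = (-3*e1 + 2*e2) ^ (-2*e1 + 5*e2)
= (-3)*5*e12 + 2*(-2)*e21
= (-15 - (-4))*e12
= -11*e12
Coefficient = -11


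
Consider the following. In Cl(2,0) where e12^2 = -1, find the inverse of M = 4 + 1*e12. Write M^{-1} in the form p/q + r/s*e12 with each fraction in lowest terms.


M = 4 + 1*e12, where e12^2 = -1.
Since M commutes with its reverse ~M = a - b*e12, M * ~M = a^2 - b^2*e12^2 = a^2 + b^2.
So M^{-1} = ~M / (a^2 + b^2) = (a - b*e12)/(a^2 + b^2).
a^2 + b^2 = 16 + 1 = 17
Scalar part = 4/17 = 4/17
Bivector coeff = -1/17 = -1/17
M^{-1} = 4/17 - 1/17*e12


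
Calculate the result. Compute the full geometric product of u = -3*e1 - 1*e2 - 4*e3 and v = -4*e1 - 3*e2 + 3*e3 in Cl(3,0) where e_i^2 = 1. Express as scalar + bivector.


In Cl(3,0): e_i^2 = 1, e_ie_j = -e_je_i for i != j.
Scalar part = u . v = (-3)*(-4) + (-1)*(-3) + (-4)*3
= 12 + 3 + (-12) = 3
e12 coeff = (-3)*(-3) - (-1)*(-4) = 9 - 4 = 5
e13 coeff = (-3)*3 - (-4)*(-4) = -9 - 16 = -25
e23 coeff = (-1)*3 - (-4)*(-3) = -3 - 12 = -15
uv = 3 + 5*e12 - 25*e13 - 15*e23


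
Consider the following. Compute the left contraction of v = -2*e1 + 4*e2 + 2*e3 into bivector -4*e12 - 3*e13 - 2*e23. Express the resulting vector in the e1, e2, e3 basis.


Left contraction v _| B = <vB>_1 (grade-1 part of the geometric product vB).
Using e1_|e12 = e2, e2_|e12 = -e1, e1_|e13 = e3, e3_|e13 = -e1, e2_|e23 = e3, e3_|e23 = -e2:
e1 coeff: -v2*b12 - v3*b13 = -(4)*(-4) - (2)*(-3) = 22
e2 coeff: v1*b12 - v3*b23 = (-2)*(-4) - (2)*(-2) = 12
e3 coeff: v1*b13 + v2*b23 = (-2)*(-3) + (4)*(-2) = -2
v _| B = 22*e1 + 12*e2 - 2*e3


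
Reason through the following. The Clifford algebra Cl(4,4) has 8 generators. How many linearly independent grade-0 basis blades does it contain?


Number of grade-k basis blades in Cl(p,q) with n = p + q is C(n, k).
n = 4 + 4 = 8
C(8, 0) = 8! / (0! * 8!)
= 40320 / (1 * 40320)
= 1


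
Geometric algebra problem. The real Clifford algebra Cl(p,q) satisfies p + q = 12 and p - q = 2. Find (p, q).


We need p + q = 12 and p - q = 2.
Adding: 2p = 12 + 2 = 14, so p = 7.
Then q = 12 - 7 = 5.
(p, q) = (7, 5)


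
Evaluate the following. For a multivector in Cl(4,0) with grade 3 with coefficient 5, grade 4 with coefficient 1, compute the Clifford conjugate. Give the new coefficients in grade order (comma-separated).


Clifford conjugate sign for grade k: (-1)^(k(k+1)/2)
Grade 3: (-1)^(3*4/2) = (-1)^6 = 1, coeff 5 -> 5
Grade 4: (-1)^(4*5/2) = (-1)^10 = 1, coeff 1 -> 1
Conjugated coefficients: 5, 1


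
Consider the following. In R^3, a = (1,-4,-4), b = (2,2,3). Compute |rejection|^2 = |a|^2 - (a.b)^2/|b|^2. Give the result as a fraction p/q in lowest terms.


|a|^2 = 1^2 + (-4)^2 + (-4)^2 = 33
|b|^2 = 2^2 + 2^2 + 3^2 = 17
a . b = 1*2 + (-4)*2 + (-4)*3 = -18
(a.b)^2 = (-18)^2 = 324
|rej|^2 = 33 - 324/17
= (561 - 324)/17
= 237/17
In lowest terms: 237/17


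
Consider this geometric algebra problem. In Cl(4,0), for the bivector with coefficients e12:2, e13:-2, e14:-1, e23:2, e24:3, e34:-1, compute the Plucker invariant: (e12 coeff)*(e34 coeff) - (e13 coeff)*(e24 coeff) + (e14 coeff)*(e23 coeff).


Plucker relation: af - be + cd
a*f = 2*(-1) = -2
b*e = (-2)*3 = -6
c*d = (-1)*2 = -2
af - be + cd = -2 - (-6) + (-2)
= 2


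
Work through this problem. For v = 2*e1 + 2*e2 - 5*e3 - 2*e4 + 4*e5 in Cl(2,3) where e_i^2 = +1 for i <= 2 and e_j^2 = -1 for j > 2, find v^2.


v^2 = sum of c_i^2 * e_i^2
Positive signature terms (e_i^2 = +1): 2^2 + 2^2 = 8
Negative signature terms (e_j^2 = -1): (-5)^2 + (-2)^2 + 4^2 = 45
v^2 = 8 - 45 = -37


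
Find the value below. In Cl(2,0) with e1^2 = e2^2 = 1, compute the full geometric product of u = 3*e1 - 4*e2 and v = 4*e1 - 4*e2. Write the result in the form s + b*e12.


Expand: (3*e1 - 4*e2)(4*e1 - 4*e2)
= 3*4*e1e1 + 3*(-4)*e1e2 + (-4)*4*e2e1 + (-4)*(-4)*e2e2
Using e1^2 = e2^2 = 1, e2e1 = -e1e2:
Scalar part s = 3*4 + (-4)*(-4) = 12 + 16 = 28
Bivector part b = 3*(-4) - (-4)*4 = -12 - (-16) = 4
uv = 28 + 4*e12


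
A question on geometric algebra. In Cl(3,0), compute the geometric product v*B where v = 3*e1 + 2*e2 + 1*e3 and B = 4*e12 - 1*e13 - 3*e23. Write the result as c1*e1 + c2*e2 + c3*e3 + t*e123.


vB has grade-1 (vector) and grade-3 (trivector) parts: vB = (v _| B) + (v ^ B).
Vector part <vB>_1:
  e1: -v2*b12 - v3*b13 = -(2)*(4) - (1)*(-1) = -7
  e2: v1*b12 - v3*b23 = (3)*(4) - (1)*(-3) = 15
  e3: v1*b13 + v2*b23 = (3)*(-1) + (2)*(-3) = -9
Trivector part <vB>_3:
  e123: v1*b23 - v2*b13 + v3*b12 = (3)*(-3) - (2)*(-1) + (1)*(4) = -3
vB = -7*e1 + 15*e2 - 9*e3 - 3*e123


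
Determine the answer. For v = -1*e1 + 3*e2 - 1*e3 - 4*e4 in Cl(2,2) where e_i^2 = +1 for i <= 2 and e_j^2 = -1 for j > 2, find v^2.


v^2 = sum of c_i^2 * e_i^2
Positive signature terms (e_i^2 = +1): (-1)^2 + 3^2 = 10
Negative signature terms (e_j^2 = -1): (-1)^2 + (-4)^2 = 17
v^2 = 10 - 17 = -7


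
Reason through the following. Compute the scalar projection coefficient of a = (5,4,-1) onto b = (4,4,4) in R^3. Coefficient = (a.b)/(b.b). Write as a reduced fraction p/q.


Projection coefficient = (a . b) / (b . b)
a . b = 5*4 + 4*4 + (-1)*4
= 20 + 16 + (-4) = 32
b . b = 4^2 + 4^2 + 4^2
= 16 + 16 + 16 = 48
Coefficient = 32/48
In lowest terms: 2/3


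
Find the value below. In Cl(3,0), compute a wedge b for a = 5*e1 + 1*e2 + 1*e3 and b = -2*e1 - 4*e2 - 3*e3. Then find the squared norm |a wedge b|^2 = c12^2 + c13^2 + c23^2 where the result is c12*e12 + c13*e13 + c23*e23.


a wedge b = (a1*b2 - a2*b1)*e12 + (a1*b3 - a3*b1)*e13 + (a2*b3 - a3*b2)*e23
e12 coeff: 5*(-4) - 1*(-2) = -20 - (-2) = -18
e13 coeff: 5*(-3) - 1*(-2) = -15 - (-2) = -13
e23 coeff: 1*(-3) - 1*(-4) = -3 - (-4) = 1
|a wedge b|^2 = (-18)^2 + (-13)^2 + 1^2
= 324 + 169 + 1
= 494


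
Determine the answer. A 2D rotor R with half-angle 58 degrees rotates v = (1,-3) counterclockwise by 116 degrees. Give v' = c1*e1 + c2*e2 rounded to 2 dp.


Rotor R = cos(58deg) - sin(58deg)*e12
Rotation angle theta = 2 * 58 = 116 degrees
v' = R*v*~R rotates v by theta.
cos(116deg) = -0.4384, sin(116deg) = 0.8988
v'_1 = 1*cos(116deg) - (-3)*sin(116deg)
= 1*(-0.4384) - (-3)*0.8988
= 2.26
v'_2 = 1*sin(116deg) + (-3)*cos(116deg)
= 1*0.8988 + (-3)*(-0.4384)
= 2.21
v' = 2.26*e1 + 2.21*e2


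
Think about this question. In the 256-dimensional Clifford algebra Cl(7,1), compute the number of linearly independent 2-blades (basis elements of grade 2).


Number of grade-k basis blades in Cl(p,q) with n = p + q is C(n, k).
n = 7 + 1 = 8
C(8, 2) = 8! / (2! * 6!)
= 40320 / (2 * 720)
= 28


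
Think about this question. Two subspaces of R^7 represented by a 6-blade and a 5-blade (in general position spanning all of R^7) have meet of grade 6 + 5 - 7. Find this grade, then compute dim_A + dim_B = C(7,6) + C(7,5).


Meet grade = grade(A) + grade(B) - n
= 6 + 5 - 7 = 4
C(7,6) = 7
C(7,5) = 21
dim_A + dim_B = 7 + 21 = 28


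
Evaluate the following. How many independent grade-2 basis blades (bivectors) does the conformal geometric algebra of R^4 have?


The conformal model of R^4 uses Cl(5,1) with m = 4 + 2 = 6 generators.
Number of grade-2 blades = C(m, 2) = C(6, 2)
= 6*5/2 = 15


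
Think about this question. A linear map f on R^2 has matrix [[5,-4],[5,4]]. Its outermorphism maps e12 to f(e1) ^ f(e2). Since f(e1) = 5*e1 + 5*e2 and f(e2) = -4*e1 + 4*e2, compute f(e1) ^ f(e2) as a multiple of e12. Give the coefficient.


The outermorphism of a linear map f sends e1^e2 to f(e1)^f(e2).
f(e1) = 5*e1 + 5*e2
f(e2) = -4*e1 + 4*e2
f(e1) ^ f(e2) = (5*e1 + 5*e2) ^ (-4*e1 + 4*e2)
= 5*4*e12 + 5*(-4)*e21
= (20 - (-20))*e12
= 40*e12
Coefficient = 40


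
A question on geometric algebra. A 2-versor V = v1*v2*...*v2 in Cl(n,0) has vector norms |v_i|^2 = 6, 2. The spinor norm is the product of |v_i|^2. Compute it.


Spinor norm N(V) = |v1|^2 * |v2|^2 * ... * |v2|^2
= 6 * 2
Running product: 6, 12
N(V) = 12


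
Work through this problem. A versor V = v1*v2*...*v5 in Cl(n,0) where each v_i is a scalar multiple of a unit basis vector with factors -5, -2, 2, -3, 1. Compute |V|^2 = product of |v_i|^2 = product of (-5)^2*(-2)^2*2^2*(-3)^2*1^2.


Each vector v_i has |v_i|^2 = s_i^2
Squared scales: (-5)^2 = 25, (-2)^2 = 4, 2^2 = 4, (-3)^2 = 9, 1^2 = 1
|V|^2 = 25 * 4 * 4 * 9 * 1
= 3600


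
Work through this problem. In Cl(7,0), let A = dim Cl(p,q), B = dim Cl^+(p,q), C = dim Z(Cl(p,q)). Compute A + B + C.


n = 7 + 0 = 7
Total dim = 2^7 = 128
Even subalgebra dim = 2^6 = 64
n is odd, so center dim = 2
Sum = 128 + 64 + 2 = 194


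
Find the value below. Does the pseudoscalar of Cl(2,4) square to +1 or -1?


The pseudoscalar I = e1...e_n (product of all n generators) of Cl(p,q) satisfies I^2 = (-1)^(q + n(n-1)/2).
p = 2, q = 4, n = p + q = 6
n(n-1)/2 = 6 * 5 / 2 = 15
Exponent = q + n(n-1)/2 = 4 + 15 = 19
I^2 = (-1)^19 = -1


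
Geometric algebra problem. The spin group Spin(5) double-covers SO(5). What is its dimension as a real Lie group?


Spin(n) double-covers SO(n); both have Lie algebra so(n) of dimension n(n-1)/2.
n = 5
n(n-1) = 5 * 4 = 20
dim Spin(5) = 20/2 = 10


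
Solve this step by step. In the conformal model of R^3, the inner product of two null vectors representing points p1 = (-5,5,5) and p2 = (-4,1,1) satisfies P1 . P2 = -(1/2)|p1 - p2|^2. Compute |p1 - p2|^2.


p1 - p2 = (-1, 4, 4)
|p1 - p2|^2 = (-1)^2 + 4^2 + 4^2
= 1 + 16 + 16
= 33


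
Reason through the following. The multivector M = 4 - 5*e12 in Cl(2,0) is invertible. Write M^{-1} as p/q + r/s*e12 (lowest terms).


M = 4 - 5*e12, where e12^2 = -1.
Since M commutes with its reverse ~M = a - b*e12, M * ~M = a^2 - b^2*e12^2 = a^2 + b^2.
So M^{-1} = ~M / (a^2 + b^2) = (a - b*e12)/(a^2 + b^2).
a^2 + b^2 = 16 + 25 = 41
Scalar part = 4/41 = 4/41
Bivector coeff = 5/41 = 5/41
M^{-1} = 4/41 + 5/41*e12


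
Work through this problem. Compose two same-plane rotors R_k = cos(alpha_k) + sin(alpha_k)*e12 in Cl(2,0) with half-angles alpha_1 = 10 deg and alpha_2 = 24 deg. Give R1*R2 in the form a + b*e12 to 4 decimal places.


Same-plane rotors commute and their half-angles add:
R1*R2 = cos(a1 + a2) + sin(a1 + a2)*e12.
a1 + a2 = 10 + 24 = 34 deg
cos(34 deg) = 0.8290
sin(34 deg) = 0.5592
R1*R2 = 0.8290 + 0.5592*e12


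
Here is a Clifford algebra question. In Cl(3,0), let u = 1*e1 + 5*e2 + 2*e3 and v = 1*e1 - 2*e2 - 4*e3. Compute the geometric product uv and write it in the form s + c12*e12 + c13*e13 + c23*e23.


In Cl(3,0): e_i^2 = 1, e_ie_j = -e_je_i for i != j.
Scalar part = u . v = 1*1 + 5*(-2) + 2*(-4)
= 1 + (-10) + (-8) = -17
e12 coeff = 1*(-2) - 5*1 = -2 - 5 = -7
e13 coeff = 1*(-4) - 2*1 = -4 - 2 = -6
e23 coeff = 5*(-4) - 2*(-2) = -20 - (-4) = -16
uv = -17 - 7*e12 - 6*e13 - 16*e23


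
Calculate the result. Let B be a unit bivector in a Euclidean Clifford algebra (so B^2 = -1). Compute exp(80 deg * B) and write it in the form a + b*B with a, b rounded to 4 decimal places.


For a unit bivector B with B^2 = -1, the exponential series gives
e^(theta*B) = cos(theta) + sin(theta)*B (the GA analogue of Euler's formula).
theta = 80 degrees = 1.396263 rad
cos(80 deg) = 0.1736
sin(80 deg) = 0.9848
exp(theta*B) = 0.1736 + 0.9848*B


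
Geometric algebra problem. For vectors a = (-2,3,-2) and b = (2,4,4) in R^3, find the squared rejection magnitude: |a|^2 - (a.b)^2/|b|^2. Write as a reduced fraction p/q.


|a|^2 = (-2)^2 + 3^2 + (-2)^2 = 17
|b|^2 = 2^2 + 4^2 + 4^2 = 36
a . b = (-2)*2 + 3*4 + (-2)*4 = 0
(a.b)^2 = 0^2 = 0
|rej|^2 = 17 - 0/36
= (612 - 0)/36
= 612/36
In lowest terms: 17/1


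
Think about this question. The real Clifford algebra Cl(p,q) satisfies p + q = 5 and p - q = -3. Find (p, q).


We need p + q = 5 and p - q = -3.
Adding: 2p = 5 + (-3) = 2, so p = 1.
Then q = 5 - 1 = 4.
(p, q) = (1, 4)


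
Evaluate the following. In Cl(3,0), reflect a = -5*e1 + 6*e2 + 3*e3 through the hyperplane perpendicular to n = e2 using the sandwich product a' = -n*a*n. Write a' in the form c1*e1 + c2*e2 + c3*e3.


Reflection formula: a' = -n*a*n, with n = e2 (unit vector, n^2 = 1).
For reflection through hyperplane perp to e2:
The component along e2 flips sign, others stay.
a = (-5, 6, 3)
a' = (-5, -6, 3)
a' = -5*e1 - 6*e2 + 3*e3


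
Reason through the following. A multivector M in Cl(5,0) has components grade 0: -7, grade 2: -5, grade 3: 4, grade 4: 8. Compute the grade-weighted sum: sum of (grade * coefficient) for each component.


Grade-weighted sum = sum of grade_k * coefficient_k
0*(-7) = 0
2*(-5) = -10
3*4 = 12
4*8 = 32
Total = 0 + (-10) + 12 + 32 = 34


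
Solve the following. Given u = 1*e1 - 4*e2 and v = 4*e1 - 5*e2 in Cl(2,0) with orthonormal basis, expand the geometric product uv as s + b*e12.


Expand: (1*e1 - 4*e2)(4*e1 - 5*e2)
= 1*4*e1e1 + 1*(-5)*e1e2 + (-4)*4*e2e1 + (-4)*(-5)*e2e2
Using e1^2 = e2^2 = 1, e2e1 = -e1e2:
Scalar part s = 1*4 + (-4)*(-5) = 4 + 20 = 24
Bivector part b = 1*(-5) - (-4)*4 = -5 - (-16) = 11
uv = 24 + 11*e12


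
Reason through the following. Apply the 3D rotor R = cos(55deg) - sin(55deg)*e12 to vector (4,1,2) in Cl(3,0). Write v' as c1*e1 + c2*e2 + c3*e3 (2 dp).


Rotor R = cos(55deg) - sin(55deg)*e12
Rotation angle theta = 2 * 55 = 110 degrees in the e12 plane (e1 -> e2).
The component perpendicular to the plane (e3) is invariant: v'_3 = v3 = 2.00
cos(110deg) = -0.3420, sin(110deg) = 0.9397
v'_1 = v1*cos(theta) - v2*sin(theta) = 4*(-0.3420) - 1*0.9397 = -2.31
v'_2 = v1*sin(theta) + v2*cos(theta) = 4*0.9397 + 1*(-0.3420) = 3.42
v' = -2.31*e1 + 3.42*e2 + 2.00*e3


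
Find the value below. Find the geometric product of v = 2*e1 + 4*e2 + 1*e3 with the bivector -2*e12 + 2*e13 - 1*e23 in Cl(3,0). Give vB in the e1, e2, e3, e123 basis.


vB has grade-1 (vector) and grade-3 (trivector) parts: vB = (v _| B) + (v ^ B).
Vector part <vB>_1:
  e1: -v2*b12 - v3*b13 = -(4)*(-2) - (1)*(2) = 6
  e2: v1*b12 - v3*b23 = (2)*(-2) - (1)*(-1) = -3
  e3: v1*b13 + v2*b23 = (2)*(2) + (4)*(-1) = 0
Trivector part <vB>_3:
  e123: v1*b23 - v2*b13 + v3*b12 = (2)*(-1) - (4)*(2) + (1)*(-2) = -12
vB = 6*e1 - 3*e2 + 0*e3 - 12*e123


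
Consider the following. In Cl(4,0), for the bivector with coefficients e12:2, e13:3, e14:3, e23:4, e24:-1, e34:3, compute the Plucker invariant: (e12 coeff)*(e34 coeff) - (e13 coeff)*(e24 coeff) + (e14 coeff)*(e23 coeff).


Plucker relation: af - be + cd
a*f = 2*3 = 6
b*e = 3*(-1) = -3
c*d = 3*4 = 12
af - be + cd = 6 - (-3) + 12
= 21


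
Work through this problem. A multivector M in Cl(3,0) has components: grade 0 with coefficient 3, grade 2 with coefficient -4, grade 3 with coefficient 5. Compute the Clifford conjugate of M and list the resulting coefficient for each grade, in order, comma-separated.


Clifford conjugate sign for grade k: (-1)^(k(k+1)/2)
Grade 0: (-1)^(0*1/2) = (-1)^0 = 1, coeff 3 -> 3
Grade 2: (-1)^(2*3/2) = (-1)^3 = -1, coeff -4 -> 4
Grade 3: (-1)^(3*4/2) = (-1)^6 = 1, coeff 5 -> 5
Conjugated coefficients: 3, 4, 5


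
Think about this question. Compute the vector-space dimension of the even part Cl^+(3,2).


Even subalgebra dimension = 2^(n-1)
n = 3 + 2 = 5
2^(5 - 1) = 2^4 = 16
Verification: sum of C(5,k) for even k = 1 + 10 + 5 = 16
Result = 16


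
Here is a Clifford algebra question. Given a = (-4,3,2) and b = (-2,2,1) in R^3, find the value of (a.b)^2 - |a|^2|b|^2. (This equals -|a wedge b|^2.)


a . b = (-4)*(-2) + 3*2 + 2*1
= 8 + 6 + 2 = 16
|a|^2 = (-4)^2 + 3^2 + 2^2 = 29
|b|^2 = (-2)^2 + 2^2 + 1^2 = 9
(a.b)^2 = 16^2 = 256
|a|^2 * |b|^2 = 29 * 9 = 261
Result = 256 - 261 = -5


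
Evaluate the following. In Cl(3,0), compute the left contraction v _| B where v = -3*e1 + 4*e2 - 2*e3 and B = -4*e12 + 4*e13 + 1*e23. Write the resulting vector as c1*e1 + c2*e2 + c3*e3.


Left contraction v _| B = <vB>_1 (grade-1 part of the geometric product vB).
Using e1_|e12 = e2, e2_|e12 = -e1, e1_|e13 = e3, e3_|e13 = -e1, e2_|e23 = e3, e3_|e23 = -e2:
e1 coeff: -v2*b12 - v3*b13 = -(4)*(-4) - (-2)*(4) = 24
e2 coeff: v1*b12 - v3*b23 = (-3)*(-4) - (-2)*(1) = 14
e3 coeff: v1*b13 + v2*b23 = (-3)*(4) + (4)*(1) = -8
v _| B = 24*e1 + 14*e2 - 8*e3


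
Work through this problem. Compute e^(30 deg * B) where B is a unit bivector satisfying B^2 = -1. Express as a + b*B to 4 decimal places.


For a unit bivector B with B^2 = -1, the exponential series gives
e^(theta*B) = cos(theta) + sin(theta)*B (the GA analogue of Euler's formula).
theta = 30 degrees = 0.523599 rad
cos(30 deg) = 0.8660
sin(30 deg) = 0.5000
exp(theta*B) = 0.8660 + 0.5000*B


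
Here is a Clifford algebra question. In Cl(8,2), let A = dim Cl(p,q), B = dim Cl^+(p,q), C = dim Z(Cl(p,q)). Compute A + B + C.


n = 8 + 2 = 10
Total dim = 2^10 = 1024
Even subalgebra dim = 2^9 = 512
n is even, so center dim = 1
Sum = 1024 + 512 + 1 = 1537


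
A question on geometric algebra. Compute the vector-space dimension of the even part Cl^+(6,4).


Even subalgebra dimension = 2^(n-1)
n = 6 + 4 = 10
2^(10 - 1) = 2^9 = 512
Verification: sum of C(10,k) for even k = 1 + 45 + 210 + 210 + 45 + 1 = 512
Result = 512


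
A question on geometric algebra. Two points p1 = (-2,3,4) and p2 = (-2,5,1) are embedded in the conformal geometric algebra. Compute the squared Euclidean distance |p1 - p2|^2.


p1 - p2 = (0, -2, 3)
|p1 - p2|^2 = 0^2 + (-2)^2 + 3^2
= 0 + 4 + 9
= 13


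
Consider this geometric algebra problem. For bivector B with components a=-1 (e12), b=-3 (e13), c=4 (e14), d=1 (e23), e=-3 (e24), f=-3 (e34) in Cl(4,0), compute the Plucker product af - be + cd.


Plucker relation: af - be + cd
a*f = (-1)*(-3) = 3
b*e = (-3)*(-3) = 9
c*d = 4*1 = 4
af - be + cd = 3 - 9 + 4
= -2


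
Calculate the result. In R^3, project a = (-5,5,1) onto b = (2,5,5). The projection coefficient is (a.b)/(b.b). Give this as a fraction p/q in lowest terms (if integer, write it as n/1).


Projection coefficient = (a . b) / (b . b)
a . b = (-5)*2 + 5*5 + 1*5
= -10 + 25 + 5 = 20
b . b = 2^2 + 5^2 + 5^2
= 4 + 25 + 25 = 54
Coefficient = 20/54
In lowest terms: 10/27


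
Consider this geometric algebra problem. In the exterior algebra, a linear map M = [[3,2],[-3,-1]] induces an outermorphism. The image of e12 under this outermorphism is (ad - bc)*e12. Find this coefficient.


The outermorphism of a linear map f sends e1^e2 to f(e1)^f(e2).
f(e1) = 3*e1 - 3*e2
f(e2) = 2*e1 - 1*e2
f(e1) ^ f(e2) = (3*e1 - 3*e2) ^ (2*e1 - 1*e2)
= 3*(-1)*e12 + (-3)*2*e21
= (-3 - (-6))*e12
= 3*e12
Coefficient = 3


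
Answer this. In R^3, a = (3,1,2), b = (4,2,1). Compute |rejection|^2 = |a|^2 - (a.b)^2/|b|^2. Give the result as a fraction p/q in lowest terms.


|a|^2 = 3^2 + 1^2 + 2^2 = 14
|b|^2 = 4^2 + 2^2 + 1^2 = 21
a . b = 3*4 + 1*2 + 2*1 = 16
(a.b)^2 = 16^2 = 256
|rej|^2 = 14 - 256/21
= (294 - 256)/21
= 38/21
In lowest terms: 38/21


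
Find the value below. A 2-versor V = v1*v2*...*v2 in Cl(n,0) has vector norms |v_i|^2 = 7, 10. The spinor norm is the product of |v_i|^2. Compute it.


Spinor norm N(V) = |v1|^2 * |v2|^2 * ... * |v2|^2
= 7 * 10
Running product: 7, 70
N(V) = 70


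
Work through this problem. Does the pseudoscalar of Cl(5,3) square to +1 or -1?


The pseudoscalar I = e1...e_n (product of all n generators) of Cl(p,q) satisfies I^2 = (-1)^(q + n(n-1)/2).
p = 5, q = 3, n = p + q = 8
n(n-1)/2 = 8 * 7 / 2 = 28
Exponent = q + n(n-1)/2 = 3 + 28 = 31
I^2 = (-1)^31 = -1


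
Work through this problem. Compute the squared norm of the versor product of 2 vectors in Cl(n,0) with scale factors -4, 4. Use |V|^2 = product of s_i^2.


Each vector v_i has |v_i|^2 = s_i^2
Squared scales: (-4)^2 = 16, 4^2 = 16
|V|^2 = 16 * 16
= 256


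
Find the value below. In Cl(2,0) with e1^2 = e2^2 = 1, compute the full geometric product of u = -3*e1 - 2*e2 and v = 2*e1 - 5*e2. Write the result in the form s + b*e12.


Expand: (-3*e1 - 2*e2)(2*e1 - 5*e2)
= (-3)*2*e1e1 + (-3)*(-5)*e1e2 + (-2)*2*e2e1 + (-2)*(-5)*e2e2
Using e1^2 = e2^2 = 1, e2e1 = -e1e2:
Scalar part s = (-3)*2 + (-2)*(-5) = -6 + 10 = 4
Bivector part b = (-3)*(-5) - (-2)*2 = 15 - (-4) = 19
uv = 4 + 19*e12


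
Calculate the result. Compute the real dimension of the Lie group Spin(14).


Spin(n) double-covers SO(n); both have Lie algebra so(n) of dimension n(n-1)/2.
n = 14
n(n-1) = 14 * 13 = 182
dim Spin(14) = 182/2 = 91


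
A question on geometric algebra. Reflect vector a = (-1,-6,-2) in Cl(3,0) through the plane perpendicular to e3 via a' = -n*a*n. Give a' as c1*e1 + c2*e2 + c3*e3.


Reflection formula: a' = -n*a*n, with n = e3 (unit vector, n^2 = 1).
For reflection through hyperplane perp to e3:
The component along e3 flips sign, others stay.
a = (-1, -6, -2)
a' = (-1, -6, 2)
a' = -1*e1 - 6*e2 + 2*e3


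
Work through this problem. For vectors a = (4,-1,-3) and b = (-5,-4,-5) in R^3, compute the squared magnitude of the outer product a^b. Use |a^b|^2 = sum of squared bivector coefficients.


a wedge b = (a1*b2 - a2*b1)*e12 + (a1*b3 - a3*b1)*e13 + (a2*b3 - a3*b2)*e23
e12 coeff: 4*(-4) - (-1)*(-5) = -16 - 5 = -21
e13 coeff: 4*(-5) - (-3)*(-5) = -20 - 15 = -35
e23 coeff: (-1)*(-5) - (-3)*(-4) = 5 - 12 = -7
|a wedge b|^2 = (-21)^2 + (-35)^2 + (-7)^2
= 441 + 1225 + 49
= 1715


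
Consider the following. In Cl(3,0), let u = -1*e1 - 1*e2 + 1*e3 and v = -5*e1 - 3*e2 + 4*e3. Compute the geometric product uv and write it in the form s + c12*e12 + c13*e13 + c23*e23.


In Cl(3,0): e_i^2 = 1, e_ie_j = -e_je_i for i != j.
Scalar part = u . v = (-1)*(-5) + (-1)*(-3) + 1*4
= 5 + 3 + 4 = 12
e12 coeff = (-1)*(-3) - (-1)*(-5) = 3 - 5 = -2
e13 coeff = (-1)*4 - 1*(-5) = -4 - (-5) = 1
e23 coeff = (-1)*4 - 1*(-3) = -4 - (-3) = -1
uv = 12 - 2*e12 + 1*e13 - 1*e23


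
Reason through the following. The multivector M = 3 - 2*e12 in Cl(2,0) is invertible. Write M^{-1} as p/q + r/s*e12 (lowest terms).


M = 3 - 2*e12, where e12^2 = -1.
Since M commutes with its reverse ~M = a - b*e12, M * ~M = a^2 - b^2*e12^2 = a^2 + b^2.
So M^{-1} = ~M / (a^2 + b^2) = (a - b*e12)/(a^2 + b^2).
a^2 + b^2 = 9 + 4 = 13
Scalar part = 3/13 = 3/13
Bivector coeff = 2/13 = 2/13
M^{-1} = 3/13 + 2/13*e12


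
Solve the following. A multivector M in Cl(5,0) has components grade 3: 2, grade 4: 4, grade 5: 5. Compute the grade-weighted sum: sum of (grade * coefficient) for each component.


Grade-weighted sum = sum of grade_k * coefficient_k
3*2 = 6
4*4 = 16
5*5 = 25
Total = 6 + 16 + 25 = 47


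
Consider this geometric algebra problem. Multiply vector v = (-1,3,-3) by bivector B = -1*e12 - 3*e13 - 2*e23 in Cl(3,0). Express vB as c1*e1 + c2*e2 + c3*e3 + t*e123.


vB has grade-1 (vector) and grade-3 (trivector) parts: vB = (v _| B) + (v ^ B).
Vector part <vB>_1:
  e1: -v2*b12 - v3*b13 = -(3)*(-1) - (-3)*(-3) = -6
  e2: v1*b12 - v3*b23 = (-1)*(-1) - (-3)*(-2) = -5
  e3: v1*b13 + v2*b23 = (-1)*(-3) + (3)*(-2) = -3
Trivector part <vB>_3:
  e123: v1*b23 - v2*b13 + v3*b12 = (-1)*(-2) - (3)*(-3) + (-3)*(-1) = 14
vB = -6*e1 - 5*e2 - 3*e3 + 14*e123


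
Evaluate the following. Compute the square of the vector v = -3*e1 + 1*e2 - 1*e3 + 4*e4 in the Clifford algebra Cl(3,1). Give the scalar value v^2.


v^2 = sum of c_i^2 * e_i^2
Positive signature terms (e_i^2 = +1): (-3)^2 + 1^2 + (-1)^2 = 11
Negative signature terms (e_j^2 = -1): 4^2 = 16
v^2 = 11 - 16 = -5


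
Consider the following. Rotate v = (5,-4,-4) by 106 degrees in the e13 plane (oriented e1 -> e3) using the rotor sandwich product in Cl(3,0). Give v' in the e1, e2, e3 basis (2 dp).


Rotor R = cos(53deg) - sin(53deg)*e13
Rotation angle theta = 2 * 53 = 106 degrees in the e13 plane (e1 -> e3).
The component perpendicular to the plane (e2) is invariant: v'_2 = v2 = -4.00
cos(106deg) = -0.2756, sin(106deg) = 0.9613
v'_1 = v1*cos(theta) - v3*sin(theta) = 5*(-0.2756) - (-4)*0.9613 = 2.47
v'_3 = v1*sin(theta) + v3*cos(theta) = 5*0.9613 + (-4)*(-0.2756) = 5.91
v' = 2.47*e1 - 4.00*e2 + 5.91*e3


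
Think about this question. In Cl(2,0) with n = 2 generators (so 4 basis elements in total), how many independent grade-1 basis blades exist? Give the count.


Number of grade-k basis blades in Cl(p,q) with n = p + q is C(n, k).
n = 2 + 0 = 2
C(2, 1) = 2! / (1! * 1!)
= 2 / (1 * 1)
= 2


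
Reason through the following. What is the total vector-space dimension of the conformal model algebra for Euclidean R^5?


The conformal model of R^5 uses Cl(6,1): the 5 Euclidean generators plus two extra orthogonal generators e+ (e+^2 = +1) and e- (e-^2 = -1), from which the null vectors e0, einf are built.
Number of generators m = 5 + 2 = 7.
dim Cl(p,q) = 2^m = 2^7 = 128


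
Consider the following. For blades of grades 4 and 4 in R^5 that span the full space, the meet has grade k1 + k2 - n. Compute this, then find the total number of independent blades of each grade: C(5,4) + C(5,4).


Meet grade = grade(A) + grade(B) - n
= 4 + 4 - 5 = 3
C(5,4) = 5
C(5,4) = 5
dim_A + dim_B = 5 + 5 = 10


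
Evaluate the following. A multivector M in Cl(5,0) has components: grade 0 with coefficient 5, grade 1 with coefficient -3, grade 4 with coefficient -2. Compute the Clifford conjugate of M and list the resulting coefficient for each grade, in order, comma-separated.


Clifford conjugate sign for grade k: (-1)^(k(k+1)/2)
Grade 0: (-1)^(0*1/2) = (-1)^0 = 1, coeff 5 -> 5
Grade 1: (-1)^(1*2/2) = (-1)^1 = -1, coeff -3 -> 3
Grade 4: (-1)^(4*5/2) = (-1)^10 = 1, coeff -2 -> -2
Conjugated coefficients: 5, 3, -2


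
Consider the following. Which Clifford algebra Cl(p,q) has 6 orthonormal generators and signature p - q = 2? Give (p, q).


We need p + q = 6 and p - q = 2.
Adding: 2p = 6 + 2 = 8, so p = 4.
Then q = 6 - 4 = 2.
(p, q) = (4, 2)


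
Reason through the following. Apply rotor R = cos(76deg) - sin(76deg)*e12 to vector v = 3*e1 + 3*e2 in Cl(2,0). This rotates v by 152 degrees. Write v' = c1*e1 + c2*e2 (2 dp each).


Rotor R = cos(76deg) - sin(76deg)*e12
Rotation angle theta = 2 * 76 = 152 degrees
v' = R*v*~R rotates v by theta.
cos(152deg) = -0.8829, sin(152deg) = 0.4695
v'_1 = 3*cos(152deg) - 3*sin(152deg)
= 3*(-0.8829) - 3*0.4695
= -4.06
v'_2 = 3*sin(152deg) + 3*cos(152deg)
= 3*0.4695 + 3*(-0.8829)
= -1.24
v' = -4.06*e1 - 1.24*e2


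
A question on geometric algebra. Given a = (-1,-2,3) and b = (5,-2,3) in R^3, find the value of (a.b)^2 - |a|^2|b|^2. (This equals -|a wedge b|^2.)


a . b = (-1)*5 + (-2)*(-2) + 3*3
= -5 + 4 + 9 = 8
|a|^2 = (-1)^2 + (-2)^2 + 3^2 = 14
|b|^2 = 5^2 + (-2)^2 + 3^2 = 38
(a.b)^2 = 8^2 = 64
|a|^2 * |b|^2 = 14 * 38 = 532
Result = 64 - 532 = -468


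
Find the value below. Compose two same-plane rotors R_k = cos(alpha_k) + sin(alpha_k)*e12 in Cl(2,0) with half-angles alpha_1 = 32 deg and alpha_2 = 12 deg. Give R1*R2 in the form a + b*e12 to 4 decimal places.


Same-plane rotors commute and their half-angles add:
R1*R2 = cos(a1 + a2) + sin(a1 + a2)*e12.
a1 + a2 = 32 + 12 = 44 deg
cos(44 deg) = 0.7193
sin(44 deg) = 0.6947
R1*R2 = 0.7193 + 0.6947*e12


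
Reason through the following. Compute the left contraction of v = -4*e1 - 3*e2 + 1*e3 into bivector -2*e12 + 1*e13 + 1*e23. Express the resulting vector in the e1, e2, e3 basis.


Left contraction v _| B = <vB>_1 (grade-1 part of the geometric product vB).
Using e1_|e12 = e2, e2_|e12 = -e1, e1_|e13 = e3, e3_|e13 = -e1, e2_|e23 = e3, e3_|e23 = -e2:
e1 coeff: -v2*b12 - v3*b13 = -(-3)*(-2) - (1)*(1) = -7
e2 coeff: v1*b12 - v3*b23 = (-4)*(-2) - (1)*(1) = 7
e3 coeff: v1*b13 + v2*b23 = (-4)*(1) + (-3)*(1) = -7
v _| B = -7*e1 + 7*e2 - 7*e3


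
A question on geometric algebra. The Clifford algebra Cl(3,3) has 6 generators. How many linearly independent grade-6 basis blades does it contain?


Number of grade-k basis blades in Cl(p,q) with n = p + q is C(n, k).
n = 3 + 3 = 6
C(6, 6) = 6! / (6! * 0!)
= 720 / (720 * 1)
= 1


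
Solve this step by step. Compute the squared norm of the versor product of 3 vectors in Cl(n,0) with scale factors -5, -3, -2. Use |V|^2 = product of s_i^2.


Each vector v_i has |v_i|^2 = s_i^2
Squared scales: (-5)^2 = 25, (-3)^2 = 9, (-2)^2 = 4
|V|^2 = 25 * 9 * 4
= 900


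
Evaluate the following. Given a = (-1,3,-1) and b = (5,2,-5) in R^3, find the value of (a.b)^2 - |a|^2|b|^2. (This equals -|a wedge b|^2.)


a . b = (-1)*5 + 3*2 + (-1)*(-5)
= -5 + 6 + 5 = 6
|a|^2 = (-1)^2 + 3^2 + (-1)^2 = 11
|b|^2 = 5^2 + 2^2 + (-5)^2 = 54
(a.b)^2 = 6^2 = 36
|a|^2 * |b|^2 = 11 * 54 = 594
Result = 36 - 594 = -558


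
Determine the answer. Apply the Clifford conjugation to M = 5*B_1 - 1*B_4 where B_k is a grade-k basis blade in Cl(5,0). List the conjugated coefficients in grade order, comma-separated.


Clifford conjugate sign for grade k: (-1)^(k(k+1)/2)
Grade 1: (-1)^(1*2/2) = (-1)^1 = -1, coeff 5 -> -5
Grade 4: (-1)^(4*5/2) = (-1)^10 = 1, coeff -1 -> -1
Conjugated coefficients: -5, -1


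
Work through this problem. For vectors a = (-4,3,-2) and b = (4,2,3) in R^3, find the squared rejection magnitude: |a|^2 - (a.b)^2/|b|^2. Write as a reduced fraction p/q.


|a|^2 = (-4)^2 + 3^2 + (-2)^2 = 29
|b|^2 = 4^2 + 2^2 + 3^2 = 29
a . b = (-4)*4 + 3*2 + (-2)*3 = -16
(a.b)^2 = (-16)^2 = 256
|rej|^2 = 29 - 256/29
= (841 - 256)/29
= 585/29
In lowest terms: 585/29


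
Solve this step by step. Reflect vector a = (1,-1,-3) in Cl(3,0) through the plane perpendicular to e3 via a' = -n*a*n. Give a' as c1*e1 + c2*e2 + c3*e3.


Reflection formula: a' = -n*a*n, with n = e3 (unit vector, n^2 = 1).
For reflection through hyperplane perp to e3:
The component along e3 flips sign, others stay.
a = (1, -1, -3)
a' = (1, -1, 3)
a' = 1*e1 - 1*e2 + 3*e3


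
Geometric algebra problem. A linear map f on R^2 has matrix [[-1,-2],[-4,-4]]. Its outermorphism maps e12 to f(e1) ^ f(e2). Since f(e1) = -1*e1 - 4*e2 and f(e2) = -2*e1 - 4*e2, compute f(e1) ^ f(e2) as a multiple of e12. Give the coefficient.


The outermorphism of a linear map f sends e1^e2 to f(e1)^f(e2).
f(e1) = -1*e1 - 4*e2
f(e2) = -2*e1 - 4*e2
f(e1) ^ f(e2) = (-1*e1 - 4*e2) ^ (-2*e1 - 4*e2)
= (-1)*(-4)*e12 + (-4)*(-2)*e21
= (4 - 8)*e12
= -4*e12
Coefficient = -4


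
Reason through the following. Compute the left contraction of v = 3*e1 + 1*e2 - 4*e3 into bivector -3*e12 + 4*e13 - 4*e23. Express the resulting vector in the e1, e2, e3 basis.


Left contraction v _| B = <vB>_1 (grade-1 part of the geometric product vB).
Using e1_|e12 = e2, e2_|e12 = -e1, e1_|e13 = e3, e3_|e13 = -e1, e2_|e23 = e3, e3_|e23 = -e2:
e1 coeff: -v2*b12 - v3*b13 = -(1)*(-3) - (-4)*(4) = 19
e2 coeff: v1*b12 - v3*b23 = (3)*(-3) - (-4)*(-4) = -25
e3 coeff: v1*b13 + v2*b23 = (3)*(4) + (1)*(-4) = 8
v _| B = 19*e1 - 25*e2 + 8*e3


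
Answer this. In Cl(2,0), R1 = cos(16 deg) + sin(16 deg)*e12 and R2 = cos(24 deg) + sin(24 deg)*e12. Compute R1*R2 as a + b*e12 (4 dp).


Same-plane rotors commute and their half-angles add:
R1*R2 = cos(a1 + a2) + sin(a1 + a2)*e12.
a1 + a2 = 16 + 24 = 40 deg
cos(40 deg) = 0.7660
sin(40 deg) = 0.6428
R1*R2 = 0.7660 + 0.6428*e12


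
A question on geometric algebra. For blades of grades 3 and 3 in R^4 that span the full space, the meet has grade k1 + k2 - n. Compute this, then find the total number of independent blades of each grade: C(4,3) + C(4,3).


Meet grade = grade(A) + grade(B) - n
= 3 + 3 - 4 = 2
C(4,3) = 4
C(4,3) = 4
dim_A + dim_B = 4 + 4 = 8


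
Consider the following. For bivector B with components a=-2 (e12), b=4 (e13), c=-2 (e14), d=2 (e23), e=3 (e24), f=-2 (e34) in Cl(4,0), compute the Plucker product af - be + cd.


Plucker relation: af - be + cd
a*f = (-2)*(-2) = 4
b*e = 4*3 = 12
c*d = (-2)*2 = -4
af - be + cd = 4 - 12 + (-4)
= -12


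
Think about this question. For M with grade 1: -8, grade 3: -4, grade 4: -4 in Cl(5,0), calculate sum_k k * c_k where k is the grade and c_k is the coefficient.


Grade-weighted sum = sum of grade_k * coefficient_k
1*(-8) = -8
3*(-4) = -12
4*(-4) = -16
Total = -8 + (-12) + (-16) = -36


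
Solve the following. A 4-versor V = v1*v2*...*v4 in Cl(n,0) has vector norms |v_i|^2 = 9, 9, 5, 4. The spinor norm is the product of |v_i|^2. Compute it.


Spinor norm N(V) = |v1|^2 * |v2|^2 * ... * |v4|^2
= 9 * 9 * 5 * 4
Running product: 9, 81, 405, 1620
N(V) = 1620


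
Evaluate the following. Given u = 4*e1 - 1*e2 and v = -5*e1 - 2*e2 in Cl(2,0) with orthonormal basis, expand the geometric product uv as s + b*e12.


Expand: (4*e1 - 1*e2)(-5*e1 - 2*e2)
= 4*(-5)*e1e1 + 4*(-2)*e1e2 + (-1)*(-5)*e2e1 + (-1)*(-2)*e2e2
Using e1^2 = e2^2 = 1, e2e1 = -e1e2:
Scalar part s = 4*(-5) + (-1)*(-2) = -20 + 2 = -18
Bivector part b = 4*(-2) - (-1)*(-5) = -8 - 5 = -13
uv = -18 - 13*e12


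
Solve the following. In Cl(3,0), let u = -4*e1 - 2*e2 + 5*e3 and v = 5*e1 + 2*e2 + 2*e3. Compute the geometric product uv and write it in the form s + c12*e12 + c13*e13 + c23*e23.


In Cl(3,0): e_i^2 = 1, e_ie_j = -e_je_i for i != j.
Scalar part = u . v = (-4)*5 + (-2)*2 + 5*2
= -20 + (-4) + 10 = -14
e12 coeff = (-4)*2 - (-2)*5 = -8 - (-10) = 2
e13 coeff = (-4)*2 - 5*5 = -8 - 25 = -33
e23 coeff = (-2)*2 - 5*2 = -4 - 10 = -14
uv = -14 + 2*e12 - 33*e13 - 14*e23


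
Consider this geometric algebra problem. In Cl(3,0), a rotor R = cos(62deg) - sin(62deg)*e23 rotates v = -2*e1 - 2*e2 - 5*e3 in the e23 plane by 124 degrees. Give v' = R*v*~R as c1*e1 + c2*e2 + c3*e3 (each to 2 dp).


Rotor R = cos(62deg) - sin(62deg)*e23
Rotation angle theta = 2 * 62 = 124 degrees in the e23 plane (e2 -> e3).
The component perpendicular to the plane (e1) is invariant: v'_1 = v1 = -2.00
cos(124deg) = -0.5592, sin(124deg) = 0.8290
v'_2 = v2*cos(theta) - v3*sin(theta) = -2*(-0.5592) - (-5)*0.8290 = 5.26
v'_3 = v2*sin(theta) + v3*cos(theta) = -2*0.8290 + (-5)*(-0.5592) = 1.14
v' = -2.00*e1 + 5.26*e2 + 1.14*e3


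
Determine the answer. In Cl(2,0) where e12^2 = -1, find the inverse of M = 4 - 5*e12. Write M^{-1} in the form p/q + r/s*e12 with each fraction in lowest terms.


M = 4 - 5*e12, where e12^2 = -1.
Since M commutes with its reverse ~M = a - b*e12, M * ~M = a^2 - b^2*e12^2 = a^2 + b^2.
So M^{-1} = ~M / (a^2 + b^2) = (a - b*e12)/(a^2 + b^2).
a^2 + b^2 = 16 + 25 = 41
Scalar part = 4/41 = 4/41
Bivector coeff = 5/41 = 5/41
M^{-1} = 4/41 + 5/41*e12


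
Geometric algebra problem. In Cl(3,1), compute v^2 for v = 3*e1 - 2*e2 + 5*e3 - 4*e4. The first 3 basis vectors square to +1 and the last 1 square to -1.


v^2 = sum of c_i^2 * e_i^2
Positive signature terms (e_i^2 = +1): 3^2 + (-2)^2 + 5^2 = 38
Negative signature terms (e_j^2 = -1): (-4)^2 = 16
v^2 = 38 - 16 = 22


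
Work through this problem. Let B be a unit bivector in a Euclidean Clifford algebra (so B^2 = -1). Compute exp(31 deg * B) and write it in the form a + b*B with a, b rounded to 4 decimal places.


For a unit bivector B with B^2 = -1, the exponential series gives
e^(theta*B) = cos(theta) + sin(theta)*B (the GA analogue of Euler's formula).
theta = 31 degrees = 0.541052 rad
cos(31 deg) = 0.8572
sin(31 deg) = 0.5150
exp(theta*B) = 0.8572 + 0.5150*B


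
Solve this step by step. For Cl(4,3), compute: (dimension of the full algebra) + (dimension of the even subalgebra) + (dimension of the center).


n = 4 + 3 = 7
Total dim = 2^7 = 128
Even subalgebra dim = 2^6 = 64
n is odd, so center dim = 2
Sum = 128 + 64 + 2 = 194


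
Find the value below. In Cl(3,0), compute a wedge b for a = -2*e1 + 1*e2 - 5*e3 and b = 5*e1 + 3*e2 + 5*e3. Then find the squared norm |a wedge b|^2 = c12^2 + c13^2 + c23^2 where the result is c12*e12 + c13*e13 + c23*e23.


a wedge b = (a1*b2 - a2*b1)*e12 + (a1*b3 - a3*b1)*e13 + (a2*b3 - a3*b2)*e23
e12 coeff: (-2)*3 - 1*5 = -6 - 5 = -11
e13 coeff: (-2)*5 - (-5)*5 = -10 - (-25) = 15
e23 coeff: 1*5 - (-5)*3 = 5 - (-15) = 20
|a wedge b|^2 = (-11)^2 + 15^2 + 20^2
= 121 + 225 + 400
= 746


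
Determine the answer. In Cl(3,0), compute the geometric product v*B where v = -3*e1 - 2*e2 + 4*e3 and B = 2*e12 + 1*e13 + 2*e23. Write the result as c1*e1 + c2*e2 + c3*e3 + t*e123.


vB has grade-1 (vector) and grade-3 (trivector) parts: vB = (v _| B) + (v ^ B).
Vector part <vB>_1:
  e1: -v2*b12 - v3*b13 = -(-2)*(2) - (4)*(1) = 0
  e2: v1*b12 - v3*b23 = (-3)*(2) - (4)*(2) = -14
  e3: v1*b13 + v2*b23 = (-3)*(1) + (-2)*(2) = -7
Trivector part <vB>_3:
  e123: v1*b23 - v2*b13 + v3*b12 = (-3)*(2) - (-2)*(1) + (4)*(2) = 4
vB = 0*e1 - 14*e2 - 7*e3 + 4*e123


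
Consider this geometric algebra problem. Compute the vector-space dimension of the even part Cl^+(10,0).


Even subalgebra dimension = 2^(n-1)
n = 10 + 0 = 10
2^(10 - 1) = 2^9 = 512
Verification: sum of C(10,k) for even k = 1 + 45 + 210 + 210 + 45 + 1 = 512
Result = 512


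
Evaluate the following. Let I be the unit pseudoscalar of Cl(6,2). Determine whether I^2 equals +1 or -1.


The pseudoscalar I = e1...e_n (product of all n generators) of Cl(p,q) satisfies I^2 = (-1)^(q + n(n-1)/2).
p = 6, q = 2, n = p + q = 8
n(n-1)/2 = 8 * 7 / 2 = 28
Exponent = q + n(n-1)/2 = 2 + 28 = 30
I^2 = (-1)^30 = +1


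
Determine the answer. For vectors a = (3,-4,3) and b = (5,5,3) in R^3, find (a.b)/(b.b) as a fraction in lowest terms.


Projection coefficient = (a . b) / (b . b)
a . b = 3*5 + (-4)*5 + 3*3
= 15 + (-20) + 9 = 4
b . b = 5^2 + 5^2 + 3^2
= 25 + 25 + 9 = 59
Coefficient = 4/59
In lowest terms: 4/59


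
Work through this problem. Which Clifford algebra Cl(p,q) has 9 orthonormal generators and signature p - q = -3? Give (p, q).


We need p + q = 9 and p - q = -3.
Adding: 2p = 9 + (-3) = 6, so p = 3.
Then q = 9 - 3 = 6.
(p, q) = (3, 6)


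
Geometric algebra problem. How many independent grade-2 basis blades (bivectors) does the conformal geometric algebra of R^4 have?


The conformal model of R^4 uses Cl(5,1) with m = 4 + 2 = 6 generators.
Number of grade-2 blades = C(m, 2) = C(6, 2)
= 6*5/2 = 15


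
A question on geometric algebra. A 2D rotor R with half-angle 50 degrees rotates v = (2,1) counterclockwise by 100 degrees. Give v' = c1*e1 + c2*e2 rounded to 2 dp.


Rotor R = cos(50deg) - sin(50deg)*e12
Rotation angle theta = 2 * 50 = 100 degrees
v' = R*v*~R rotates v by theta.
cos(100deg) = -0.1736, sin(100deg) = 0.9848
v'_1 = 2*cos(100deg) - 1*sin(100deg)
= 2*(-0.1736) - 1*0.9848
= -1.33
v'_2 = 2*sin(100deg) + 1*cos(100deg)
= 2*0.9848 + 1*(-0.1736)
= 1.80
v' = -1.33*e1 + 1.80*e2


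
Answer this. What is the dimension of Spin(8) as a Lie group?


Spin(n) double-covers SO(n); both have Lie algebra so(n) of dimension n(n-1)/2.
n = 8
n(n-1) = 8 * 7 = 56
dim Spin(8) = 56/2 = 28


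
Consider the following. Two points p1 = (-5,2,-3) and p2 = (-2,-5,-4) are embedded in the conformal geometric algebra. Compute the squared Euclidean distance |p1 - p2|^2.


p1 - p2 = (-3, 7, 1)
|p1 - p2|^2 = (-3)^2 + 7^2 + 1^2
= 9 + 49 + 1
= 59


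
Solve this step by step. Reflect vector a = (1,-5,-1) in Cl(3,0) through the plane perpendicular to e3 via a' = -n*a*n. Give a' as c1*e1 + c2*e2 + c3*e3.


Reflection formula: a' = -n*a*n, with n = e3 (unit vector, n^2 = 1).
For reflection through hyperplane perp to e3:
The component along e3 flips sign, others stay.
a = (1, -5, -1)
a' = (1, -5, 1)
a' = 1*e1 - 5*e2 + 1*e3


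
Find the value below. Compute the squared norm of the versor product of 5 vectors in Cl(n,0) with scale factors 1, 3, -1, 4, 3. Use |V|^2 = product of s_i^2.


Each vector v_i has |v_i|^2 = s_i^2
Squared scales: 1^2 = 1, 3^2 = 9, (-1)^2 = 1, 4^2 = 16, 3^2 = 9
|V|^2 = 1 * 9 * 1 * 16 * 9
= 1296


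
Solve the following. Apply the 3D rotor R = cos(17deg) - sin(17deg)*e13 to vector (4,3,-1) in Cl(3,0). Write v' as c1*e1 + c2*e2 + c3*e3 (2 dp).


Rotor R = cos(17deg) - sin(17deg)*e13
Rotation angle theta = 2 * 17 = 34 degrees in the e13 plane (e1 -> e3).
The component perpendicular to the plane (e2) is invariant: v'_2 = v2 = 3.00
cos(34deg) = 0.8290, sin(34deg) = 0.5592
v'_1 = v1*cos(theta) - v3*sin(theta) = 4*0.8290 - (-1)*0.5592 = 3.88
v'_3 = v1*sin(theta) + v3*cos(theta) = 4*0.5592 + (-1)*0.8290 = 1.41
v' = 3.88*e1 + 3.00*e2 + 1.41*e3


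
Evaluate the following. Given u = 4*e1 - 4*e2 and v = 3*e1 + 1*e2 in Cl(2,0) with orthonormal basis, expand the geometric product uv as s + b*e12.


Expand: (4*e1 - 4*e2)(3*e1 + 1*e2)
= 4*3*e1e1 + 4*1*e1e2 + (-4)*3*e2e1 + (-4)*1*e2e2
Using e1^2 = e2^2 = 1, e2e1 = -e1e2:
Scalar part s = 4*3 + (-4)*1 = 12 + (-4) = 8
Bivector part b = 4*1 - (-4)*3 = 4 - (-12) = 16
uv = 8 + 16*e12
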